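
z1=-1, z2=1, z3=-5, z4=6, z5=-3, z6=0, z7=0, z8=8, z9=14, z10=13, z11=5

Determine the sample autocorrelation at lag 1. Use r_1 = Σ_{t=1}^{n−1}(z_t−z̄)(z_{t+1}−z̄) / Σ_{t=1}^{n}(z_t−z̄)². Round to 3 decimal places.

0.445

Mean z̄ = (-1 + 1 − 5 + 6 − 3 + 0 + 0 + 8 + 14 + 13 + 5)/11 = 3.4545
Numerator Σ_{t=1}^{10}(z_t−z̄)(z_{t+1}−z̄) = 175.6116
Denominator Σ(z_t−z̄)² = 394.7273
r_1 = 175.6116 / 394.7273 = 0.445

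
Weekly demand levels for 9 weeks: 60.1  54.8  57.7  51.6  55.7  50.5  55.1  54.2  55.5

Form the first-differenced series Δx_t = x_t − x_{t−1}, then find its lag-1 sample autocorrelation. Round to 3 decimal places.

First differences Δx: -5.3, 2.9, -6.1, 4.1, -5.2, 4.6, -0.9, 1.3
Mean of differences = -0.5750
Numerator Σ(Δx_t−Δx̄)(Δx_{t+1}−Δx̄) = -109.2956
Denominator Σ(Δx_t−Δx̄)² = 138.5750
r_1(Δx) = -109.2956 / 138.5750 = -0.789

-0.789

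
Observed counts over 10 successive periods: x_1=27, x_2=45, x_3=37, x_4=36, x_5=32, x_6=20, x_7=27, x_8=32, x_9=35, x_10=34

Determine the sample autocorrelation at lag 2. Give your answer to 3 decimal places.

-0.078

Mean x̄ = (27 + 45 + 37 + 36 + 32 + 20 + 27 + 32 + 35 + 34)/10 = 32.5000
Numerator Σ_{t=1}^{8}(x_t−x̄)(x_{t+2}−x̄) = -32.5000
Denominator Σ(x_t−x̄)² = 414.5000
r_2 = -32.5000 / 414.5000 = -0.078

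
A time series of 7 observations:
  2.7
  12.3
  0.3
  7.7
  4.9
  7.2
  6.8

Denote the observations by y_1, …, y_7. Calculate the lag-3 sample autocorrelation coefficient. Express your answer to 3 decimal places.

Mean ȳ = (2.7 + 12.3 + 0.3 + 7.7 + 4.9 + 7.2 + 6.8)/7 = 5.9857
Numerator Σ_{t=1}^{4}(y_t−ȳ)(y_{t+3}−ȳ) = -17.9963
Denominator Σ(y_t−ȳ)² = 89.2486
r_3 = -17.9963 / 89.2486 = -0.202

-0.202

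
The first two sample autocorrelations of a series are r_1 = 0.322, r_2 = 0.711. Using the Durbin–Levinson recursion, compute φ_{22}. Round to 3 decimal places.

φ_{22} = (r_2 − r_1²) / (1 − r_1²)
r_1² = (0.322)² = 0.103684
Numerator = 0.711 − 0.1037 = 0.6073; denominator = 1 − 0.1037 = 0.8963
φ_{22} = 0.6073 / 0.8963 = 0.678

0.678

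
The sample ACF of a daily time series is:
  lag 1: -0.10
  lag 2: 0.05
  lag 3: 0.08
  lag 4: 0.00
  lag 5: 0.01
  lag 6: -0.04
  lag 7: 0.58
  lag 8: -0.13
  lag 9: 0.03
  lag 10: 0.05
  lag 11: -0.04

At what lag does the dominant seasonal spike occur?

7

The largest autocorrelation is r_7 = 0.58; the remaining lags stay at or below 0.08.
The dominant spike at lag 7 indicates a seasonal period of 7.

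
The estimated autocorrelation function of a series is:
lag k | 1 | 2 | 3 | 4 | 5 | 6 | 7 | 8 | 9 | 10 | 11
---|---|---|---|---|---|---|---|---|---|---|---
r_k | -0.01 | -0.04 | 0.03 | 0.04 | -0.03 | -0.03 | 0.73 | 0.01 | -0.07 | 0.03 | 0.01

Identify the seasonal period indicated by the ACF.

The largest autocorrelation is r_7 = 0.73; the remaining lags stay at or below 0.04.
The dominant spike at lag 7 indicates a seasonal period of 7.

7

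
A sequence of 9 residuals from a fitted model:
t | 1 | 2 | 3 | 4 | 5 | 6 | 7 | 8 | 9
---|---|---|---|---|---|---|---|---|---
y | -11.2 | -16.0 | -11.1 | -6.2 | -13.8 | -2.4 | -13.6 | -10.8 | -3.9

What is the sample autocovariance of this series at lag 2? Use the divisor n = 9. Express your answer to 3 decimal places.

-0.347

Mean ȳ = (-11.2 − 16.0 − 11.1 − 6.2 − 13.8 − 2.4 − 13.6 − 10.8 − 3.9)/9 = -9.8889
Σ_{t=1}^{7}(y_t−ȳ)(y_{t+2}−ȳ) = -3.1269
γ_2 = -3.1269 / 9 = -0.347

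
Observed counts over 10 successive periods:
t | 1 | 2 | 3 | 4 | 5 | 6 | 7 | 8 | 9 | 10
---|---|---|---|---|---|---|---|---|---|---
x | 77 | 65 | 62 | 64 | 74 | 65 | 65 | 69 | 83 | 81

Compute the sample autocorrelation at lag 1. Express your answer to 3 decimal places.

Mean x̄ = (77 + 65 + 62 + 64 + 74 + 65 + 65 + 69 + 83 + 81)/10 = 70.5000
Numerator Σ_{t=1}^{9}(x_t−x̄)(x_{t+1}−x̄) = 175.2500
Denominator Σ(x_t−x̄)² = 528.5000
r_1 = 175.2500 / 528.5000 = 0.332

0.332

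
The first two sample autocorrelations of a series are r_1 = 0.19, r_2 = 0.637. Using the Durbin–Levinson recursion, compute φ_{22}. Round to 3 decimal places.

0.623

φ_{22} = (r_2 − r_1²) / (1 − r_1²)
r_1² = (0.19)² = 0.0361
Numerator = 0.637 − 0.0361 = 0.6009; denominator = 1 − 0.0361 = 0.9639
φ_{22} = 0.6009 / 0.9639 = 0.623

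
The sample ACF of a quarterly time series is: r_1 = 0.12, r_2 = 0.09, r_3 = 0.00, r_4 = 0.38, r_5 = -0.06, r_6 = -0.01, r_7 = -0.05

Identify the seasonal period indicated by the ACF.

4

The largest autocorrelation is r_4 = 0.38; the remaining lags stay at or below 0.12.
The dominant spike at lag 4 indicates a seasonal period of 4.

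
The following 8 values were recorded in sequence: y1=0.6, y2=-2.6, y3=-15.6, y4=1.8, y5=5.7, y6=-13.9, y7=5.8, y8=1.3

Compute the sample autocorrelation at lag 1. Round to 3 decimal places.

Mean ȳ = (0.6 − 2.6 − 15.6 + 1.8 + 5.7 − 13.9 + 5.8 + 1.3)/8 = -2.1125
Σ(y_t−ȳ)(y_{t+1}−ȳ) = (-1.3223) + (6.5752) + (-52.7698) + (30.5664) + (-92.0898) + (-93.2686) + (27.0014) = -175.3077
Denominator Σ(y_t−ȳ)² = 479.0488
r_1 = -175.3077 / 479.0488 = -0.366

-0.366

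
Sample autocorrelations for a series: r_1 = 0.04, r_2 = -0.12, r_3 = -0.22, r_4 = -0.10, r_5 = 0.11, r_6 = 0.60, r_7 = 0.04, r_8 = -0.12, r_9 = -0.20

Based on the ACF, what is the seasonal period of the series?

The largest autocorrelation is r_6 = 0.60; the remaining lags stay at or below 0.11.
The dominant spike at lag 6 indicates a seasonal period of 6.

6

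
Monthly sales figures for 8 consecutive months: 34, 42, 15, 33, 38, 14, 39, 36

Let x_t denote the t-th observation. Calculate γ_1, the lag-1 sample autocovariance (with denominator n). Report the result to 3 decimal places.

Mean x̄ = (34 + 42 + 15 + 33 + 38 + 14 + 39 + 36)/8 = 31.3750
Deviations: 2.6250, 10.6250, -16.3750, 1.6250, 6.6250, -17.3750, 7.6250, 4.6250
Σ_{t=1}^{7}(x_t−x̄)(x_{t+1}−x̄) = -374.2656
γ_1 = -374.2656 / 8 = -46.783

-46.783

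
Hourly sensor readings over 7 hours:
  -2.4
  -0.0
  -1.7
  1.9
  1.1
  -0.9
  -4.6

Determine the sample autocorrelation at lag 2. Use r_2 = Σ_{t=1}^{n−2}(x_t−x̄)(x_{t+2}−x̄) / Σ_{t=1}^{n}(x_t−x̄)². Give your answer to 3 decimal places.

Mean x̄ = (-2.4 − 0.0 − 1.7 + 1.9 + 1.1 − 0.9 − 4.6)/7 = -0.9429
Deviations from mean: -1.4571, 0.9429, -0.7571, 2.8429, 2.0429, 0.0429, -3.6571
Numerator Σ_{t=1}^{5}(x_t−x̄)(x_{t+2}−x̄) = -5.1122
Denominator Σ(x_t−x̄)² = 29.2171
r_2 = -5.1122 / 29.2171 = -0.175

-0.175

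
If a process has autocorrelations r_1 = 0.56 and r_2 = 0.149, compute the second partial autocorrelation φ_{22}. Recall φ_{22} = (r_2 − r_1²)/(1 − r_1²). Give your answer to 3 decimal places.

φ_{22} = (r_2 − r_1²) / (1 − r_1²)
r_1² = (0.56)² = 0.3136
Numerator = 0.149 − 0.3136 = -0.1646; denominator = 1 − 0.3136 = 0.6864
φ_{22} = -0.1646 / 0.6864 = -0.240

-0.240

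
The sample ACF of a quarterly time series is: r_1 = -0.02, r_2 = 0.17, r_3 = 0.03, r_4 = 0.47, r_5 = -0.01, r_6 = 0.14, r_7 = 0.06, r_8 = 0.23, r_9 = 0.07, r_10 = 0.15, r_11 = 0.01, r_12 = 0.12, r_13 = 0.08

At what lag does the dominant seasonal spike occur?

4

The largest autocorrelation is r_4 = 0.47, with a weaker echo at lag 8 (0.23); the remaining lags stay at or below 0.17.
The dominant spike at lag 4 indicates a seasonal period of 4.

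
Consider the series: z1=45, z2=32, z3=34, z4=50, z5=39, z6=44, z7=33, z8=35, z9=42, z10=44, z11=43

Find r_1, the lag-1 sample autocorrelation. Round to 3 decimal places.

Mean z̄ = (45 + 32 + 34 + 50 + 39 + 44 + 33 + 35 + 42 + 44 + 43)/11 = 40.0909
Numerator Σ_{t=1}^{10}(z_t−z̄)(z_{t+1}−z̄) = -48.3719
Denominator Σ(z_t−z̄)² = 344.9091
r_1 = -48.3719 / 344.9091 = -0.140

-0.140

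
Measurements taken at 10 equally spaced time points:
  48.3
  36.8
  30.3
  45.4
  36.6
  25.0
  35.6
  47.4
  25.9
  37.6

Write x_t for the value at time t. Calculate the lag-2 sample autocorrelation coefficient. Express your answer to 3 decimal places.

-0.448

Mean x̄ = (48.3 + 36.8 + 30.3 + 45.4 + 36.6 + 25.0 + 35.6 + 47.4 + 25.9 + 37.6)/10 = 36.8900
Numerator Σ_{t=1}^{8}(x_t−x̄)(x_{t+2}−x̄) = -278.1812
Denominator Σ(x_t−x̄)² = 620.9090
r_2 = -278.1812 / 620.9090 = -0.448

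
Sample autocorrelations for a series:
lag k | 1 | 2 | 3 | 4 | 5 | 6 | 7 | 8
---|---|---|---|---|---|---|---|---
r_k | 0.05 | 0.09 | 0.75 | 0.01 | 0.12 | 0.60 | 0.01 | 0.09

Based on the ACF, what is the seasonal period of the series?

3

The largest autocorrelation is r_3 = 0.75, with a weaker echo at lag 6 (0.60); the remaining lags stay at or below 0.12.
The dominant spike at lag 3 indicates a seasonal period of 3.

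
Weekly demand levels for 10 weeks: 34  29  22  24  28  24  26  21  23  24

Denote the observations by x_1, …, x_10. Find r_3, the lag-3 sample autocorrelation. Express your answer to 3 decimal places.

Mean x̄ = (34 + 29 + 22 + 24 + 28 + 24 + 26 + 21 + 23 + 24)/10 = 25.5000
Numerator Σ_{t=1}^{7}(x_t−x̄)(x_{t+3}−x̄) = -7.7500
Denominator Σ(x_t−x̄)² = 136.5000
r_3 = -7.7500 / 136.5000 = -0.057

-0.057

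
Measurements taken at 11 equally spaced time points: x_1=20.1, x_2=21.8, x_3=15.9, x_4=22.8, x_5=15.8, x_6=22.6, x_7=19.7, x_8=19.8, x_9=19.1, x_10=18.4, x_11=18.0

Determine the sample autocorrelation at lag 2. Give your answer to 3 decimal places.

0.519

Mean x̄ = (20.1 + 21.8 + 15.9 + 22.8 + 15.8 + 22.6 + 19.7 + 19.8 + 19.1 + 18.4 + 18.0)/11 = 19.4545
Numerator Σ_{t=1}^{9}(x_t−x̄)(x_{t+2}−x̄) = 29.3195
Denominator Σ(x_t−x̄)² = 56.5273
r_2 = 29.3195 / 56.5273 = 0.519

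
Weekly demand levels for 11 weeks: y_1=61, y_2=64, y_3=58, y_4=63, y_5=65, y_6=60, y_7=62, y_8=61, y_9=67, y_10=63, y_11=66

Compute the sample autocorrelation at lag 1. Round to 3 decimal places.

-0.238

Mean ȳ = (61 + 64 + 58 + 63 + 65 + 60 + 62 + 61 + 67 + 63 + 66)/11 = 62.7273
Numerator Σ_{t=1}^{10}(y_t−ȳ)(y_{t+1}−ȳ) = -17.1653
Denominator Σ(y_t−ȳ)² = 72.1818
r_1 = -17.1653 / 72.1818 = -0.238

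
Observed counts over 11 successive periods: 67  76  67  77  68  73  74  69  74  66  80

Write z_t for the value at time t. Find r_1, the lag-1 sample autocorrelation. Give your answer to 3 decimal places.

-0.709

Mean z̄ = (67 + 76 + 67 + 77 + 68 + 73 + 74 + 69 + 74 + 66 + 80)/11 = 71.9091
Numerator Σ_{t=1}^{10}(z_t−z̄)(z_{t+1}−z̄) = -159.3719
Denominator Σ(z_t−z̄)² = 224.9091
r_1 = -159.3719 / 224.9091 = -0.709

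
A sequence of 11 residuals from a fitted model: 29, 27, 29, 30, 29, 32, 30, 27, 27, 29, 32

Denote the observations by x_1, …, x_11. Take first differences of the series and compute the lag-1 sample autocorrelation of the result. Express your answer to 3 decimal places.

-0.016

First differences Δx: -2, 2, 1, -1, 3, -2, -3, 0, 2, 3
Mean of differences = 0.3000
Numerator Σ(Δx_t−Δx̄)(Δx_{t+1}−Δx̄) = -0.6900
Denominator Σ(Δx_t−Δx̄)² = 44.1000
r_1(Δx) = -0.6900 / 44.1000 = -0.016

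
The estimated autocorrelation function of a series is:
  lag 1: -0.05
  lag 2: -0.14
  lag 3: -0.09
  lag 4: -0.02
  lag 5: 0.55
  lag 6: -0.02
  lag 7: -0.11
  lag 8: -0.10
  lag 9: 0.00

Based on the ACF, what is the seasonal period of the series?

The largest autocorrelation is r_5 = 0.55; the remaining lags stay at or below 0.00.
The dominant spike at lag 5 indicates a seasonal period of 5.

5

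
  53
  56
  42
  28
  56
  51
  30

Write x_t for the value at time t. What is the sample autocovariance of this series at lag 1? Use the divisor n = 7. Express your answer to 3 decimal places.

Mean x̄ = (53 + 56 + 42 + 28 + 56 + 51 + 30)/7 = 45.1429
Σ_{t=1}^{6}(x_t−x̄)(x_{t+1}−x̄) = -106.1633
γ_1 = -106.1633 / 7 = -15.166

-15.166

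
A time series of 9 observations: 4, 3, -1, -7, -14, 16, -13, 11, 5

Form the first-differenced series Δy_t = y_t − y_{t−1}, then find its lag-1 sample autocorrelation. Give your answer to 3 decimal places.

-0.754

First differences Δy: -1, -4, -6, -7, 30, -29, 24, -6
Mean of differences = 0.1250
Numerator Σ(Δy_t−Δȳ)(Δy_{t+1}−Δȳ) = -1851.0156
Denominator Σ(Δy_t−Δȳ)² = 2454.8750
r_1(Δy) = -1851.0156 / 2454.8750 = -0.754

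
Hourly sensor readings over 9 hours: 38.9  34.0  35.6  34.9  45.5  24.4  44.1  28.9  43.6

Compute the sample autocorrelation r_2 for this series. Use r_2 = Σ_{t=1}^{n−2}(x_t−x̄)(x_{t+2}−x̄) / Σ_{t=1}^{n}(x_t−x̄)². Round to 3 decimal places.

0.556

Mean x̄ = (38.9 + 34.0 + 35.6 + 34.9 + 45.5 + 24.4 + 44.1 + 28.9 + 43.6)/9 = 36.6556
Σ(x_t−x̄)(x_{t+2}−x̄) = (-2.3691) + (4.6620) + (-9.3358) + (21.5153) + (65.8420) + (95.0486) + (51.6975) = 227.0605
Denominator Σ(x_t−x̄)² = 408.5022
r_2 = 227.0605 / 408.5022 = 0.556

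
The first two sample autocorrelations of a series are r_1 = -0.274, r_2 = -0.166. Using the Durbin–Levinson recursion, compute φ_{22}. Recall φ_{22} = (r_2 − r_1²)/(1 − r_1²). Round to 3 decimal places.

-0.261

φ_{22} = (r_2 − r_1²) / (1 − r_1²)
r_1² = (-0.274)² = 0.075076
Numerator = -0.166 − 0.0751 = -0.2411; denominator = 1 − 0.0751 = 0.9249
φ_{22} = -0.2411 / 0.9249 = -0.261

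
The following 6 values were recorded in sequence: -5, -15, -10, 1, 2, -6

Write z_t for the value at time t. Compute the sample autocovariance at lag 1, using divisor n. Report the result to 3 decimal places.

8.958

Mean z̄ = (-5 − 15 − 10 + 1 + 2 − 6)/6 = -5.5000
Deviations: 0.5000, -9.5000, -4.5000, 6.5000, 7.5000, -0.5000
Σ_{t=1}^{5}(z_t−z̄)(z_{t+1}−z̄) = 53.7500
γ_1 = 53.7500 / 6 = 8.958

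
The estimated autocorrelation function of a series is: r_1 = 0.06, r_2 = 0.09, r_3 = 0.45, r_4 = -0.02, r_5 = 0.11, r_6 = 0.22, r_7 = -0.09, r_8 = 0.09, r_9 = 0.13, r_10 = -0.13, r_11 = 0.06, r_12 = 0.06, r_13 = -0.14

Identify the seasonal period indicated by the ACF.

The largest autocorrelation is r_3 = 0.45, with a weaker echo at lag 6 (0.22); the remaining lags stay at or below 0.13.
The dominant spike at lag 3 indicates a seasonal period of 3.

3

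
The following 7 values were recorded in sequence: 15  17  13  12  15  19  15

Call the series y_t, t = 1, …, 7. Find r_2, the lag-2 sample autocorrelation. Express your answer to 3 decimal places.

-0.527

Mean ȳ = (15 + 17 + 13 + 12 + 15 + 19 + 15)/7 = 15.1429
Deviations from mean: -0.1429, 1.8571, -2.1429, -3.1429, -0.1429, 3.8571, -0.1429
Numerator Σ_{t=1}^{5}(y_t−ȳ)(y_{t+2}−ȳ) = -17.3265
Denominator Σ(y_t−ȳ)² = 32.8571
r_2 = -17.3265 / 32.8571 = -0.527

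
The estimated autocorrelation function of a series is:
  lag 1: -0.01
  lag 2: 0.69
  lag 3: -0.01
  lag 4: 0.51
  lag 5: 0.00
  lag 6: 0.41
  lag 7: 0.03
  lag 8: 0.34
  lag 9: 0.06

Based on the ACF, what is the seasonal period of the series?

The largest autocorrelation is r_2 = 0.69, with weaker echoes at lags 4 (0.51), 6 (0.41) and 8 (0.34); the remaining lags stay at or below 0.06.
The dominant spike at lag 2 indicates a seasonal period of 2.

2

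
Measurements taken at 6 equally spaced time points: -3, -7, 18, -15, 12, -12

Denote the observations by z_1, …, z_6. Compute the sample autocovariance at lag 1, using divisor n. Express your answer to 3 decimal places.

Mean z̄ = (-3 − 7 + 18 − 15 + 12 − 12)/6 = -1.1667
Σ_{t=1}^{5}(z_t−z̄)(z_{t+1}−z̄) = -691.0278
γ_1 = -691.0278 / 6 = -115.171

-115.171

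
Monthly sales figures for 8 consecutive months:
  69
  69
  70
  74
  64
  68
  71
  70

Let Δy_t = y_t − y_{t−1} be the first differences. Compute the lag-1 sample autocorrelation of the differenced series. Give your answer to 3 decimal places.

-0.471

First differences Δy: 0, 1, 4, -10, 4, 3, -1
Mean of differences = 0.1429
Numerator Σ(Δy_t−Δȳ)(Δy_{t+1}−Δȳ) = -67.3061
Denominator Σ(Δy_t−Δȳ)² = 142.8571
r_1(Δy) = -67.3061 / 142.8571 = -0.471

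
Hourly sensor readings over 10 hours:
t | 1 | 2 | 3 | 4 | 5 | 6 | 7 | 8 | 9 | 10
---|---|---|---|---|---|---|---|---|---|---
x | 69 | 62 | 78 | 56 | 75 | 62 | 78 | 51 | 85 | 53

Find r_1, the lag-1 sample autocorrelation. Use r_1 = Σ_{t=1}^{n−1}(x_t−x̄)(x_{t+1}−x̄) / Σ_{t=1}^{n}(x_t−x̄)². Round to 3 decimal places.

-0.862

Mean x̄ = (69 + 62 + 78 + 56 + 75 + 62 + 78 + 51 + 85 + 53)/10 = 66.9000
Numerator Σ_{t=1}^{9}(x_t−x̄)(x_{t+1}−x̄) = -1083.9100
Denominator Σ(x_t−x̄)² = 1256.9000
r_1 = -1083.9100 / 1256.9000 = -0.862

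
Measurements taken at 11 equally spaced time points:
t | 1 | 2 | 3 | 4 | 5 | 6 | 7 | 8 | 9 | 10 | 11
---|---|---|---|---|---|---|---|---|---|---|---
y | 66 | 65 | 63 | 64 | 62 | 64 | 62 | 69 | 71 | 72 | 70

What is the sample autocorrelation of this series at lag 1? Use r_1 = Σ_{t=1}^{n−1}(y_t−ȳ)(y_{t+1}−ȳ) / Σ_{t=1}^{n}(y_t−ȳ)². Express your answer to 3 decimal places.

0.666

Mean ȳ = (66 + 65 + 63 + 64 + 62 + 64 + 62 + 69 + 71 + 72 + 70)/11 = 66.1818
Numerator Σ_{t=1}^{10}(y_t−ȳ)(y_{t+1}−ȳ) = 90.3306
Denominator Σ(y_t−ȳ)² = 135.6364
r_1 = 90.3306 / 135.6364 = 0.666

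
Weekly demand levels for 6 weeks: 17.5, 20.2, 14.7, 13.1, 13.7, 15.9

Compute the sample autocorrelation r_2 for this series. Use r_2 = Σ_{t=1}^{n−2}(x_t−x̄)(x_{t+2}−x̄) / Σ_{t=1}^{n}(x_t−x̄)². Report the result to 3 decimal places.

Mean x̄ = (17.5 + 20.2 + 14.7 + 13.1 + 13.7 + 15.9)/6 = 15.8500
Deviations from mean: 1.6500, 4.3500, -1.1500, -2.7500, -2.1500, 0.0500
Numerator Σ_{t=1}^{4}(x_t−x̄)(x_{t+2}−x̄) = -11.5250
Denominator Σ(x_t−x̄)² = 35.1550
r_2 = -11.5250 / 35.1550 = -0.328

-0.328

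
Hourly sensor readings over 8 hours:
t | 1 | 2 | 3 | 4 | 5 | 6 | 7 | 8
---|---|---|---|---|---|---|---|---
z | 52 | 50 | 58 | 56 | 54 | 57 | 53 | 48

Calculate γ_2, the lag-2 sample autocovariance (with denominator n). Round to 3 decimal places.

Mean z̄ = (52 + 50 + 58 + 56 + 54 + 57 + 53 + 48)/8 = 53.5000
Σ_{t=1}^{6}(z_t−z̄)(z_{t+2}−z̄) = -24.0000
γ_2 = -24.0000 / 8 = -3.000

-3.000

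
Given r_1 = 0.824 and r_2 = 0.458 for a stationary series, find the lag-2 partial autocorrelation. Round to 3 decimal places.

-0.688

φ_{22} = (r_2 − r_1²) / (1 − r_1²)
r_1² = (0.824)² = 0.678976
Numerator = 0.458 − 0.6790 = -0.2210; denominator = 1 − 0.6790 = 0.3210
φ_{22} = -0.2210 / 0.3210 = -0.688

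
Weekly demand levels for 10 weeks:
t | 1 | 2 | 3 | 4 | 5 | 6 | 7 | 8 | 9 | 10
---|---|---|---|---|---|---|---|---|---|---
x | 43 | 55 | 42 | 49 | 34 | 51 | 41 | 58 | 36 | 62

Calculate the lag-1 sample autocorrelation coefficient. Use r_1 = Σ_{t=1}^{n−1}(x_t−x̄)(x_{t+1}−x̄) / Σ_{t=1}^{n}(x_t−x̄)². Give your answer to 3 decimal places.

-0.671

Mean x̄ = (43 + 55 + 42 + 49 + 34 + 51 + 41 + 58 + 36 + 62)/10 = 47.1000
Numerator Σ_{t=1}^{9}(x_t−x̄)(x_{t+1}−x̄) = -535.0100
Denominator Σ(x_t−x̄)² = 796.9000
r_1 = -535.0100 / 796.9000 = -0.671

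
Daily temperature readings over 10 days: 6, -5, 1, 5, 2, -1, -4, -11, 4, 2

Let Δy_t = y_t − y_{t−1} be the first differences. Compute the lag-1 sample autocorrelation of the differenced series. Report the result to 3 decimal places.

-0.307

First differences Δy: -11, 6, 4, -3, -3, -3, -7, 15, -2
Mean of differences = -0.4444
Numerator Σ(Δy_t−Δȳ)(Δy_{t+1}−Δȳ) = -146.1975
Denominator Σ(Δy_t−Δȳ)² = 476.2222
r_1(Δy) = -146.1975 / 476.2222 = -0.307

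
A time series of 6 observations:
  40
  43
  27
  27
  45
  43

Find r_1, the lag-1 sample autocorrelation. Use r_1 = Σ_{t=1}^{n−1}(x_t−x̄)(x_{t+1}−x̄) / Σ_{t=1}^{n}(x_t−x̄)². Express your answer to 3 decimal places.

Mean x̄ = (40 + 43 + 27 + 27 + 45 + 43)/6 = 37.5000
Deviations from mean: 2.5000, 5.5000, -10.5000, -10.5000, 7.5000, 5.5000
Σ(x_t−x̄)(x_{t+1}−x̄) = (13.7500) + (-57.7500) + (110.2500) + (-78.7500) + (41.2500) = 28.7500
Denominator Σ(x_t−x̄)² = 343.5000
r_1 = 28.7500 / 343.5000 = 0.084

0.084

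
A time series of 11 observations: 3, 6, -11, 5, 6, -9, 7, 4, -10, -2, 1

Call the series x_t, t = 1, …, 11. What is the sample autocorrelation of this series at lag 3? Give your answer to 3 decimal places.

0.605

Mean x̄ = (3 + 6 − 11 + 5 + 6 − 9 + 7 + 4 − 10 − 2 + 1)/11 = 0.0000
Numerator Σ_{t=1}^{8}(x_t−x̄)(x_{t+3}−x̄) = 289.0000
Denominator Σ(x_t−x̄)² = 478.0000
r_3 = 289.0000 / 478.0000 = 0.605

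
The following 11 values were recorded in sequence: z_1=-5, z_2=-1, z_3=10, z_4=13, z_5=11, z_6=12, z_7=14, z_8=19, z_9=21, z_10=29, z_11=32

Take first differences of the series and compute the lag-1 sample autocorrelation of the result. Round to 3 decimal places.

0.053

First differences Δz: 4, 11, 3, -2, 1, 2, 5, 2, 8, 3
Mean of differences = 3.7000
Numerator Σ(Δz_t−Δz̄)(Δz_{t+1}−Δz̄) = 6.3100
Denominator Σ(Δz_t−Δz̄)² = 120.1000
r_1(Δz) = 6.3100 / 120.1000 = 0.053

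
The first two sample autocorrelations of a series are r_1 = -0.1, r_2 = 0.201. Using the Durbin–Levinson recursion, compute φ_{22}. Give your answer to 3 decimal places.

0.193

φ_{22} = (r_2 − r_1²) / (1 − r_1²)
r_1² = (-0.1)² = 0.01
Numerator = 0.201 − 0.0100 = 0.1910; denominator = 1 − 0.0100 = 0.9900
φ_{22} = 0.1910 / 0.9900 = 0.193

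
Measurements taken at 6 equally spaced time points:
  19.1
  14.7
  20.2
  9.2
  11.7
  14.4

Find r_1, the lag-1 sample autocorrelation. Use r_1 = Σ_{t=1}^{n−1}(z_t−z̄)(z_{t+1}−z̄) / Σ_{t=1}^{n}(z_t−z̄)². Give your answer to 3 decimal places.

Mean z̄ = (19.1 + 14.7 + 20.2 + 9.2 + 11.7 + 14.4)/6 = 14.8833
Deviations from mean: 4.2167, -0.1833, 5.3167, -5.6833, -3.1833, -0.4833
Σ(z_t−z̄)(z_{t+1}−z̄) = (-0.7731) + (-0.9747) + (-30.2164) + (18.0919) + (1.5386) = -12.3336
Denominator Σ(z_t−z̄)² = 88.7483
r_1 = -12.3336 / 88.7483 = -0.139

-0.139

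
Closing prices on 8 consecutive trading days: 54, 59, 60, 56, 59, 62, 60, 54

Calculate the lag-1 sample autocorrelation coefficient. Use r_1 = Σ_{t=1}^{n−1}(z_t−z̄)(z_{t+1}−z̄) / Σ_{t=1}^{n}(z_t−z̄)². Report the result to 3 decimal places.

-0.065

Mean z̄ = (54 + 59 + 60 + 56 + 59 + 62 + 60 + 54)/8 = 58.0000
Σ(z_t−z̄)(z_{t+1}−z̄) = (-4.0000) + (2.0000) + (-4.0000) + (-2.0000) + (4.0000) + (8.0000) + (-8.0000) = -4.0000
Denominator Σ(z_t−z̄)² = 62.0000
r_1 = -4.0000 / 62.0000 = -0.065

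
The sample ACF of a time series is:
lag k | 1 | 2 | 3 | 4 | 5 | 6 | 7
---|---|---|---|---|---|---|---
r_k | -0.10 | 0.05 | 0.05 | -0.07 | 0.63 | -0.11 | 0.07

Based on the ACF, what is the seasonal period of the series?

The largest autocorrelation is r_5 = 0.63; the remaining lags stay at or below 0.07.
The dominant spike at lag 5 indicates a seasonal period of 5.

5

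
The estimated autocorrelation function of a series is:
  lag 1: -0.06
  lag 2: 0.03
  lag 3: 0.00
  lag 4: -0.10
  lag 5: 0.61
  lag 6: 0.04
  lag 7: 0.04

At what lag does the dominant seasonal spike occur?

5

The largest autocorrelation is r_5 = 0.61; the remaining lags stay at or below 0.04.
The dominant spike at lag 5 indicates a seasonal period of 5.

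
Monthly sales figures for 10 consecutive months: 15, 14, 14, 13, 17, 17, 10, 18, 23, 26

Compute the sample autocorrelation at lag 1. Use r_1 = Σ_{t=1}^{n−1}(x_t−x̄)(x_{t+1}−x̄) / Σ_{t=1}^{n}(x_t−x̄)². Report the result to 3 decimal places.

Mean x̄ = (15 + 14 + 14 + 13 + 17 + 17 + 10 + 18 + 23 + 26)/10 = 16.7000
Numerator Σ_{t=1}^{9}(x_t−x̄)(x_{t+1}−x̄) = 76.9100
Denominator Σ(x_t−x̄)² = 204.1000
r_1 = 76.9100 / 204.1000 = 0.377

0.377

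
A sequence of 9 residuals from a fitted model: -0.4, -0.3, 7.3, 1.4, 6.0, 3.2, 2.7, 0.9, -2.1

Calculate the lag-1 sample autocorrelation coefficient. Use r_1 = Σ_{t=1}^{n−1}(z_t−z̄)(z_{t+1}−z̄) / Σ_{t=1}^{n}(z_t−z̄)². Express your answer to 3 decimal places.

-0.046

Mean z̄ = (-0.4 − 0.3 + 7.3 + 1.4 + 6.0 + 3.2 + 2.7 + 0.9 − 2.1)/9 = 2.0778
Numerator Σ_{t=1}^{8}(z_t−z̄)(z_{t+1}−z̄) = -3.4360
Denominator Σ(z_t−z̄)² = 75.3956
r_1 = -3.4360 / 75.3956 = -0.046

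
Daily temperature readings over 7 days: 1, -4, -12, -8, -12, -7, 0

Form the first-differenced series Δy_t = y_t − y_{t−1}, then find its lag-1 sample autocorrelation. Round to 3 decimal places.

First differences Δy: -5, -8, 4, -4, 5, 7
Mean of differences = -0.1667
Numerator Σ(Δy_t−Δȳ)(Δy_{t+1}−Δȳ) = 6.4722
Denominator Σ(Δy_t−Δȳ)² = 194.8333
r_1(Δy) = 6.4722 / 194.8333 = 0.033

0.033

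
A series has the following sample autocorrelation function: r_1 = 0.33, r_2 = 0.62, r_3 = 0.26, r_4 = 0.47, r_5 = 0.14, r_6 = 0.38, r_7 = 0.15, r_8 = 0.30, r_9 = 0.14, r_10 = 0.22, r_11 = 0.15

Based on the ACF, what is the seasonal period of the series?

2

The largest autocorrelation is r_2 = 0.62, with weaker echoes at lags 4 (0.47) and 6 (0.38); the remaining lags stay at or below 0.33.
The dominant spike at lag 2 indicates a seasonal period of 2.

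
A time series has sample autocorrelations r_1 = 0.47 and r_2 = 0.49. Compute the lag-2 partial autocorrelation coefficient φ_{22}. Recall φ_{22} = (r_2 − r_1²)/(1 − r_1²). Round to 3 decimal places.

0.345

φ_{22} = (r_2 − r_1²) / (1 − r_1²)
r_1² = (0.47)² = 0.2209
Numerator = 0.49 − 0.2209 = 0.2691; denominator = 1 − 0.2209 = 0.7791
φ_{22} = 0.2691 / 0.7791 = 0.345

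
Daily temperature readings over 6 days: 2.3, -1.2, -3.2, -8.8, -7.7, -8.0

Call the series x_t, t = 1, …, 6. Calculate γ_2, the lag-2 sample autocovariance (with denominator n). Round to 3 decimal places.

Mean x̄ = (2.3 − 1.2 − 3.2 − 8.8 − 7.7 − 8.0)/6 = -4.4333
Σ_{t=1}^{4}(x_t−x̄)(x_{t+2}−x̄) = 5.7311
γ_2 = 5.7311 / 6 = 0.955

0.955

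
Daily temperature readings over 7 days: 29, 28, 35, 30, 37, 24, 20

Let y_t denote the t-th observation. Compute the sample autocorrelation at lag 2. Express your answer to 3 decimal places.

-0.144

Mean ȳ = (29 + 28 + 35 + 30 + 37 + 24 + 20)/7 = 29.0000
Σ(y_t−ȳ)(y_{t+2}−ȳ) = (0.0000) + (-1.0000) + (48.0000) + (-5.0000) + (-72.0000) = -30.0000
Denominator Σ(y_t−ȳ)² = 208.0000
r_2 = -30.0000 / 208.0000 = -0.144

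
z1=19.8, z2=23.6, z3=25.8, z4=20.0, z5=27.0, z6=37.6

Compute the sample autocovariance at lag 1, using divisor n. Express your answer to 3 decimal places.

3.206

Mean z̄ = (19.8 + 23.6 + 25.8 + 20.0 + 27.0 + 37.6)/6 = 25.6333
Deviations: -5.8333, -2.0333, 0.1667, -5.6333, 1.3667, 11.9667
Σ_{t=1}^{5}(z_t−z̄)(z_{t+1}−z̄) = 19.2389
γ_1 = 19.2389 / 6 = 3.206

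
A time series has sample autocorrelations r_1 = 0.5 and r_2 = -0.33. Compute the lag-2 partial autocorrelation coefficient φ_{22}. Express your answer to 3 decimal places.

φ_{22} = (r_2 − r_1²) / (1 − r_1²)
r_1² = (0.5)² = 0.25
Numerator = -0.33 − 0.2500 = -0.5800; denominator = 1 − 0.2500 = 0.7500
φ_{22} = -0.5800 / 0.7500 = -0.773

-0.773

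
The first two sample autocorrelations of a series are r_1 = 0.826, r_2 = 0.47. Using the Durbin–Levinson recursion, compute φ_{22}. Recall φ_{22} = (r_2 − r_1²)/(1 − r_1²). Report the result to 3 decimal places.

-0.668

φ_{22} = (r_2 − r_1²) / (1 − r_1²)
r_1² = (0.826)² = 0.682276
Numerator = 0.47 − 0.6823 = -0.2123; denominator = 1 − 0.6823 = 0.3177
φ_{22} = -0.2123 / 0.3177 = -0.668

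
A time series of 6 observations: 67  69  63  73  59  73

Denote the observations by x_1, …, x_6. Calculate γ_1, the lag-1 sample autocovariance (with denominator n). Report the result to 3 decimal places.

-21.130

Mean x̄ = (67 + 69 + 63 + 73 + 59 + 73)/6 = 67.3333
Σ_{t=1}^{5}(x_t−x̄)(x_{t+1}−x̄) = -126.7778
γ_1 = -126.7778 / 6 = -21.130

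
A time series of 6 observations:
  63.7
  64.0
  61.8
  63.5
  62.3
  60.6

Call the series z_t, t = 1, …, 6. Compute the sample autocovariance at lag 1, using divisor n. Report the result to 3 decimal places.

-0.005

Mean z̄ = (63.7 + 64.0 + 61.8 + 63.5 + 62.3 + 60.6)/6 = 62.6500
Deviations: 1.0500, 1.3500, -0.8500, 0.8500, -0.3500, -2.0500
Σ_{t=1}^{5}(z_t−z̄)(z_{t+1}−z̄) = -0.0325
γ_1 = -0.0325 / 6 = -0.005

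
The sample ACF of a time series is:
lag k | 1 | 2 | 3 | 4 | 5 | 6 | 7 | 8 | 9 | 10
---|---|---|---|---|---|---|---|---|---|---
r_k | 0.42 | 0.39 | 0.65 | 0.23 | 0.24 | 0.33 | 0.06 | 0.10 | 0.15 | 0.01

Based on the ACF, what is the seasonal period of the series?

3

The largest autocorrelation is r_3 = 0.65; the remaining lags stay at or below 0.42. The elevated value at lag 1 (0.42), dropping to 0.39 at lag 2, reflects decaying short-term dependence rather than seasonality.
The dominant spike at lag 3 indicates a seasonal period of 3.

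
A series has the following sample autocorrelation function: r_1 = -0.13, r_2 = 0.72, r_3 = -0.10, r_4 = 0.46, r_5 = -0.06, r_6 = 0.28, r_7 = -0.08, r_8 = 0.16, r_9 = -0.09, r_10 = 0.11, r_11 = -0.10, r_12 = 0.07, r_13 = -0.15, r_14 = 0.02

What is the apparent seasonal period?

2

The largest autocorrelation is r_2 = 0.72, with weaker echoes at lags 4 (0.46), 6 (0.28) and 8 (0.16); the remaining lags stay at or below 0.11.
The dominant spike at lag 2 indicates a seasonal period of 2.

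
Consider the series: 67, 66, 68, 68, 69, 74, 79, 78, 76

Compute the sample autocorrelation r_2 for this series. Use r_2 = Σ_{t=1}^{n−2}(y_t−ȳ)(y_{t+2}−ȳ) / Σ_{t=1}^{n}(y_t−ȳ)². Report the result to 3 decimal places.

Mean ȳ = (67 + 66 + 68 + 68 + 69 + 74 + 79 + 78 + 76)/9 = 71.6667
Numerator Σ_{t=1}^{7}(y_t−ȳ)(y_{t+2}−ȳ) = 66.1111
Denominator Σ(y_t−ȳ)² = 206.0000
r_2 = 66.1111 / 206.0000 = 0.321

0.321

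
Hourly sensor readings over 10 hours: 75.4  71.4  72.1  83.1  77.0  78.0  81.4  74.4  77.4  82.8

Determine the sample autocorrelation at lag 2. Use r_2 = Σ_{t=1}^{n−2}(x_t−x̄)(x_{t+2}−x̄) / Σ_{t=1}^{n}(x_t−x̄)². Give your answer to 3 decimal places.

-0.242

Mean x̄ = (75.4 + 71.4 + 72.1 + 83.1 + 77.0 + 78.0 + 81.4 + 74.4 + 77.4 + 82.8)/10 = 77.3000
Numerator Σ_{t=1}^{8}(x_t−x̄)(x_{t+2}−x̄) = -37.5200
Denominator Σ(x_t−x̄)² = 155.1600
r_2 = -37.5200 / 155.1600 = -0.242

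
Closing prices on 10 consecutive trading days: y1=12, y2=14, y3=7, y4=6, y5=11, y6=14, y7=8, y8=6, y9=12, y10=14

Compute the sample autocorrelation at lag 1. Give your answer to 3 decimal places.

0.086

Mean ȳ = (12 + 14 + 7 + 6 + 11 + 14 + 8 + 6 + 12 + 14)/10 = 10.4000
Numerator Σ_{t=1}^{9}(y_t−ȳ)(y_{t+1}−ȳ) = 8.6400
Denominator Σ(y_t−ȳ)² = 100.4000
r_1 = 8.6400 / 100.4000 = 0.086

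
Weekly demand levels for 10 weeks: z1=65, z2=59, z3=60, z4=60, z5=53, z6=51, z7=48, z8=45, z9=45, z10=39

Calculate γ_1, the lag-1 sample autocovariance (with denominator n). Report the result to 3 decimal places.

Mean z̄ = (65 + 59 + 60 + 60 + 53 + 51 + 48 + 45 + 45 + 39)/10 = 52.5000
Σ_{t=1}^{9}(z_t−z̄)(z_{t+1}−z̄) = 387.2500
γ_1 = 387.2500 / 10 = 38.725

38.725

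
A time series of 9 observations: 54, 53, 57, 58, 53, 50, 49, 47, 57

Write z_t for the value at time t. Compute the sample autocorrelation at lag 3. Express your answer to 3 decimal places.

-0.330

Mean z̄ = (54 + 53 + 57 + 58 + 53 + 50 + 49 + 47 + 57)/9 = 53.1111
Σ(z_t−z̄)(z_{t+3}−z̄) = (4.3457) + (0.0123) + (-12.0988) + (-20.0988) + (0.6790) + (-12.0988) = -39.2593
Denominator Σ(z_t−z̄)² = 118.8889
r_3 = -39.2593 / 118.8889 = -0.330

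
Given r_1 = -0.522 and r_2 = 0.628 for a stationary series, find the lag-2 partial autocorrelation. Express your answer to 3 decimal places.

φ_{22} = (r_2 − r_1²) / (1 − r_1²)
r_1² = (-0.522)² = 0.272484
Numerator = 0.628 − 0.2725 = 0.3555; denominator = 1 − 0.2725 = 0.7275
φ_{22} = 0.3555 / 0.7275 = 0.489

0.489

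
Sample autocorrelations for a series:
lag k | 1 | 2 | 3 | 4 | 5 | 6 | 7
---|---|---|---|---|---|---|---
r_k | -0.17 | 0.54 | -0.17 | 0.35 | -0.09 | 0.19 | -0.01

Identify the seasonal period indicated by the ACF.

The largest autocorrelation is r_2 = 0.54, with weaker echoes at lags 4 (0.35) and 6 (0.19); the remaining lags stay at or below -0.01.
The dominant spike at lag 2 indicates a seasonal period of 2.

2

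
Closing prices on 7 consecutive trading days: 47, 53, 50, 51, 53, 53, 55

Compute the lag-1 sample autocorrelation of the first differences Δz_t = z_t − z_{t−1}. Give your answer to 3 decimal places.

First differences Δz: 6, -3, 1, 2, 0, 2
Mean of differences = 1.3333
Numerator Σ(Δz_t−Δz̄)(Δz_{t+1}−Δz̄) = -20.7778
Denominator Σ(Δz_t−Δz̄)² = 43.3333
r_1(Δz) = -20.7778 / 43.3333 = -0.479

-0.479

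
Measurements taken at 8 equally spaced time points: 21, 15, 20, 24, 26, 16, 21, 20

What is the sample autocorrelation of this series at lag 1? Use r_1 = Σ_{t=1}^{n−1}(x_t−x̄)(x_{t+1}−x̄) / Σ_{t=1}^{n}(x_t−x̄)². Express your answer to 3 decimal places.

-0.105

Mean x̄ = (21 + 15 + 20 + 24 + 26 + 16 + 21 + 20)/8 = 20.3750
Deviations from mean: 0.6250, -5.3750, -0.3750, 3.6250, 5.6250, -4.3750, 0.6250, -0.3750
Σ(x_t−x̄)(x_{t+1}−x̄) = (-3.3594) + (2.0156) + (-1.3594) + (20.3906) + (-24.6094) + (-2.7344) + (-0.2344) = -9.8906
Denominator Σ(x_t−x̄)² = 93.8750
r_1 = -9.8906 / 93.8750 = -0.105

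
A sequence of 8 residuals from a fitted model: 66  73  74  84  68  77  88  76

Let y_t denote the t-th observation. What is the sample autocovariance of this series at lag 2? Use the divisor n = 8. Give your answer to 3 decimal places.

-9.547

Mean ȳ = (66 + 73 + 74 + 84 + 68 + 77 + 88 + 76)/8 = 75.7500
Deviations: -9.7500, -2.7500, -1.7500, 8.2500, -7.7500, 1.2500, 12.2500, 0.2500
Σ_{t=1}^{6}(y_t−ȳ)(y_{t+2}−ȳ) = -76.3750
γ_2 = -76.3750 / 8 = -9.547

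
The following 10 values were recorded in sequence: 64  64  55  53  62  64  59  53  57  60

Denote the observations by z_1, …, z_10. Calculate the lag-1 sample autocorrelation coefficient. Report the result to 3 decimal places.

0.206

Mean z̄ = (64 + 64 + 55 + 53 + 62 + 64 + 59 + 53 + 57 + 60)/10 = 59.1000
Numerator Σ_{t=1}^{9}(z_t−z̄)(z_{t+1}−z̄) = 36.4900
Denominator Σ(z_t−z̄)² = 176.9000
r_1 = 36.4900 / 176.9000 = 0.206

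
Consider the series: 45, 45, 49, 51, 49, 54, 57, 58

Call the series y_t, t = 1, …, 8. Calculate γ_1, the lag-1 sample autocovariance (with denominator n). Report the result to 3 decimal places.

12.750

Mean ȳ = (45 + 45 + 49 + 51 + 49 + 54 + 57 + 58)/8 = 51.0000
Deviations: -6.0000, -6.0000, -2.0000, 0.0000, -2.0000, 3.0000, 6.0000, 7.0000
Σ_{t=1}^{7}(y_t−ȳ)(y_{t+1}−ȳ) = 102.0000
γ_1 = 102.0000 / 8 = 12.750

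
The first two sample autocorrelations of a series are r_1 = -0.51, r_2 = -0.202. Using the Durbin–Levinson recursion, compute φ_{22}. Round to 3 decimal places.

φ_{22} = (r_2 − r_1²) / (1 − r_1²)
r_1² = (-0.51)² = 0.2601
Numerator = -0.202 − 0.2601 = -0.4621; denominator = 1 − 0.2601 = 0.7399
φ_{22} = -0.4621 / 0.7399 = -0.625

-0.625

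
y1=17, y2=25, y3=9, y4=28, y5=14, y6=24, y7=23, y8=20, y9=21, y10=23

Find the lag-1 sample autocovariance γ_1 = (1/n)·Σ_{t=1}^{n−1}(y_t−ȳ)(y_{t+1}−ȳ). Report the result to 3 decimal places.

Mean ȳ = (17 + 25 + 9 + 28 + 14 + 24 + 23 + 20 + 21 + 23)/10 = 20.4000
Σ_{t=1}^{9}(y_t−ȳ)(y_{t+1}−ȳ) = -216.7600
γ_1 = -216.7600 / 10 = -21.676

-21.676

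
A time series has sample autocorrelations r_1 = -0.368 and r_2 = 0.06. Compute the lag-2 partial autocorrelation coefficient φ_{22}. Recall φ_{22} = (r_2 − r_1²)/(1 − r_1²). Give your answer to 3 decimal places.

-0.087

φ_{22} = (r_2 − r_1²) / (1 − r_1²)
r_1² = (-0.368)² = 0.135424
Numerator = 0.06 − 0.1354 = -0.0754; denominator = 1 − 0.1354 = 0.8646
φ_{22} = -0.0754 / 0.8646 = -0.087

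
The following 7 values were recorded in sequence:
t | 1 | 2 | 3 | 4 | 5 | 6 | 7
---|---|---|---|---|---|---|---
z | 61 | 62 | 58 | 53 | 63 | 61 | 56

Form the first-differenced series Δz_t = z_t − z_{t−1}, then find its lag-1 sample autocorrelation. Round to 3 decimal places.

-0.273

First differences Δz: 1, -4, -5, 10, -2, -5
Mean of differences = -0.8333
Numerator Σ(Δz_t−Δz̄)(Δz_{t+1}−Δz̄) = -45.5278
Denominator Σ(Δz_t−Δz̄)² = 166.8333
r_1(Δz) = -45.5278 / 166.8333 = -0.273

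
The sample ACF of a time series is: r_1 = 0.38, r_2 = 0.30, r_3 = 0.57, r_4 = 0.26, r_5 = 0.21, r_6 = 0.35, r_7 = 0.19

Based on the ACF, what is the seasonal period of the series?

3

The largest autocorrelation is r_3 = 0.57; the remaining lags stay at or below 0.38. The elevated value at lag 1 (0.38), dropping to 0.30 at lag 2, reflects decaying short-term dependence rather than seasonality.
The dominant spike at lag 3 indicates a seasonal period of 3.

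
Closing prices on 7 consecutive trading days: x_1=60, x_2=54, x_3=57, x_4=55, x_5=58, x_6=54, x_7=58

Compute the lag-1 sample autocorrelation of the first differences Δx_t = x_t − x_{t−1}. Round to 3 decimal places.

-0.650

First differences Δx: -6, 3, -2, 3, -4, 4
Mean of differences = -0.3333
Numerator Σ(Δx_t−Δx̄)(Δx_{t+1}−Δx̄) = -58.1111
Denominator Σ(Δx_t−Δx̄)² = 89.3333
r_1(Δx) = -58.1111 / 89.3333 = -0.650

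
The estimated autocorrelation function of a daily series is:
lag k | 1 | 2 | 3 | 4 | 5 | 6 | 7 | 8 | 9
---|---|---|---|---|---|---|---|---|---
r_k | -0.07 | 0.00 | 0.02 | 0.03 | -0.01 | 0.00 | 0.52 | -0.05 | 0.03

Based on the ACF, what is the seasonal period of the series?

7

The largest autocorrelation is r_7 = 0.52; the remaining lags stay at or below 0.03.
The dominant spike at lag 7 indicates a seasonal period of 7.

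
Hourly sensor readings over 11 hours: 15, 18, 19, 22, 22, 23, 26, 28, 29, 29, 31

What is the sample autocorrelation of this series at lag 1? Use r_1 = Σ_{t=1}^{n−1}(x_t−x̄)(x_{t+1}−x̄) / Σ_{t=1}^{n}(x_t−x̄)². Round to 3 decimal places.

Mean x̄ = (15 + 18 + 19 + 22 + 22 + 23 + 26 + 28 + 29 + 29 + 31)/11 = 23.8182
Numerator Σ_{t=1}^{10}(x_t−x̄)(x_{t+1}−x̄) = 185.9669
Denominator Σ(x_t−x̄)² = 269.6364
r_1 = 185.9669 / 269.6364 = 0.690

0.690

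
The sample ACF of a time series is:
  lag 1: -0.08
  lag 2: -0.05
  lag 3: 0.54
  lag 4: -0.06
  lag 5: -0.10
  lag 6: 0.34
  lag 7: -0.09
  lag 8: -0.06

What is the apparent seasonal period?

3

The largest autocorrelation is r_3 = 0.54, with a weaker echo at lag 6 (0.34); the remaining lags stay at or below -0.05.
The dominant spike at lag 3 indicates a seasonal period of 3.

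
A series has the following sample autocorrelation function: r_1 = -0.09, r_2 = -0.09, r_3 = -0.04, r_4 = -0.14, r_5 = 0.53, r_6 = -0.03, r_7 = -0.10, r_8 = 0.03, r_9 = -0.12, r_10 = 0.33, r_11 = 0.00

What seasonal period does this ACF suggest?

The largest autocorrelation is r_5 = 0.53, with a weaker echo at lag 10 (0.33); the remaining lags stay at or below 0.03.
The dominant spike at lag 5 indicates a seasonal period of 5.

5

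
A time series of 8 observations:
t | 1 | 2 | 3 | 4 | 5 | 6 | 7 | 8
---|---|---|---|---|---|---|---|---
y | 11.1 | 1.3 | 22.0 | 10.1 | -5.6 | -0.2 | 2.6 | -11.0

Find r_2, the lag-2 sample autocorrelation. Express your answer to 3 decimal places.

Mean ȳ = (11.1 + 1.3 + 22.0 + 10.1 − 5.6 − 0.2 + 2.6 − 11.0)/8 = 3.7875
Deviations from mean: 7.3125, -2.4875, 18.2125, 6.3125, -9.3875, -3.9875, -1.1875, -14.7875
Σ(y_t−ȳ)(y_{t+2}−ȳ) = (133.1789) + (-15.7023) + (-170.9698) + (-25.1711) + (11.1477) + (58.9652) = -8.5516
Denominator Σ(y_t−ȳ)² = 755.3088
r_2 = -8.5516 / 755.3088 = -0.011

-0.011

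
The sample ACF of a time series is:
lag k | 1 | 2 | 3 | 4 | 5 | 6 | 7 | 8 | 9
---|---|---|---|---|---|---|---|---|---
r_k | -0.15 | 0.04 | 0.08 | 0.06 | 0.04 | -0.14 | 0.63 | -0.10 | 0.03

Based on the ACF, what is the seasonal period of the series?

7

The largest autocorrelation is r_7 = 0.63; the remaining lags stay at or below 0.08.
The dominant spike at lag 7 indicates a seasonal period of 7.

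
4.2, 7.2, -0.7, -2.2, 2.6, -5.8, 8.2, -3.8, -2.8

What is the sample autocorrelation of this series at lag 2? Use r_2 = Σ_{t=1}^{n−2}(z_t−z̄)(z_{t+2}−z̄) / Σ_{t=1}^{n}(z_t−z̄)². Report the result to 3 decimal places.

Mean z̄ = (4.2 + 7.2 − 0.7 − 2.2 + 2.6 − 5.8 + 8.2 − 3.8 − 2.8)/9 = 0.7667
Numerator Σ_{t=1}^{7}(z_t−z̄)(z_{t+2}−z̄) = 9.7744
Denominator Σ(z_t−z̄)² = 199.4400
r_2 = 9.7744 / 199.4400 = 0.049

0.049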